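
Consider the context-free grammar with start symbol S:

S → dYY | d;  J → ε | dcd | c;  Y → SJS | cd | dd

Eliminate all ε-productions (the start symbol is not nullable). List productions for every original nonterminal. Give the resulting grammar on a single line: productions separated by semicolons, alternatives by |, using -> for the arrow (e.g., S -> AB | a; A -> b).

S -> d | dYY; J -> c | dcd; Y -> SS | cd | dd | SJS

Nullable set: {J}.
Drop J -> ε.
Y -> SJS: J nullable, giving SJS | SS.
Unchanged (no nullable symbols): S -> d; S -> dYY; J -> c; J -> dcd; Y -> cd; Y -> dd.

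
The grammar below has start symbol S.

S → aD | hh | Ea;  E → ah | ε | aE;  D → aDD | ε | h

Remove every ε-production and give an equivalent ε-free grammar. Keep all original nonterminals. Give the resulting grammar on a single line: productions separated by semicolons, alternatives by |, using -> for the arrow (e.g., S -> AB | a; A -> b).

S -> a | Ea | aD | hh; D -> a | h | aD | aDD; E -> a | aE | ah

Nullable set: {D, E}.
S -> Ea: E nullable, giving Ea | a.
S -> aD: D nullable, giving a | aD.
Drop D -> ε.
D -> aDD: D, D nullable, giving a | aD | aDD.
Drop E -> ε.
E -> aE: E nullable, giving a | aE.
Unchanged (no nullable symbols): S -> hh; D -> h; E -> ah.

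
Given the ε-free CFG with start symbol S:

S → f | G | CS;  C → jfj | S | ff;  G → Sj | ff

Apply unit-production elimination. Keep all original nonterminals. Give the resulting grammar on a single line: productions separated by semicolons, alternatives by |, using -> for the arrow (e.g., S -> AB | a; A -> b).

Unit productions: C->S, S->G.
Unit pairs (A ⇒* B via units): (C,G), (C,S), (S,G).
S: inherits non-unit rules of {G, S} → CS | Sj | f | ff.
C: inherits non-unit rules of {C, G, S} → CS | Sj | f | ff | jfj.
G: inherits non-unit rules of {G} → Sj | ff.

S -> f | CS | Sj | ff; C -> f | CS | Sj | ff | jfj; G -> Sj | ff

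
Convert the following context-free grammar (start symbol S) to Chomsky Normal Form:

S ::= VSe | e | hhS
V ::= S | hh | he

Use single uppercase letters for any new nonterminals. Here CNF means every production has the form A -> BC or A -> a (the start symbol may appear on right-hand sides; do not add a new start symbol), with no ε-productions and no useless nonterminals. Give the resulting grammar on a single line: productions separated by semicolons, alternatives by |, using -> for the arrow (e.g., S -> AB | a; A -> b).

No ε-productions.
After unit-elimination: S -> e | VSe | hhS; V -> e | he | hh | VSe | hhS.
TERM: introduce A -> e, B -> h and substitute in every rule of length ≥2.
BIN: S -> BBS becomes S -> BC, C -> BS; S -> VSA becomes S -> VD, D -> SA; V -> BBS becomes V -> BE, E -> BS; V -> VSA becomes V -> VF, F -> SA.

S -> e | BC | VD; A -> e; B -> h; C -> BS; D -> SA; E -> BS; F -> SA; V -> e | BA | BB | BE | VF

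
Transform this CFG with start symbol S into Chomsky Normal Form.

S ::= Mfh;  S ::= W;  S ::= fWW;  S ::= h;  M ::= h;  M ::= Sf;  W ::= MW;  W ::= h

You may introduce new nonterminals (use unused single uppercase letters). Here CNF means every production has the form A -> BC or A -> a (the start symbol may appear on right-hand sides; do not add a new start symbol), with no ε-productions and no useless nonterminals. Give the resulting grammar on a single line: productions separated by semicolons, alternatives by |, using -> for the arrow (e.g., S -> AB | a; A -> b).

No ε-productions.
After unit-elimination: S -> h | MW | Mfh | fWW; M -> h | Sf; W -> h | MW.
TERM: introduce A -> f, B -> h and substitute in every rule of length ≥2.
BIN: S -> AWW becomes S -> AC, C -> WW; S -> MAB becomes S -> MD, D -> AB.

S -> h | AC | MD | MW; A -> f; B -> h; C -> WW; D -> AB; M -> h | SA; W -> h | MW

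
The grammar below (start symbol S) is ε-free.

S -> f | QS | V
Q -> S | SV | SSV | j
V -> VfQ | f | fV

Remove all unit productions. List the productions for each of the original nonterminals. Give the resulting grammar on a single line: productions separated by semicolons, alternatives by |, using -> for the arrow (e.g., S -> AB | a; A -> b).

S -> f | QS | fV | VfQ; Q -> f | j | QS | SV | fV | SSV | VfQ; V -> f | fV | VfQ

Unit productions: Q->S, S->V.
Unit pairs (A ⇒* B via units): (Q,S), (Q,V), (S,V).
S: inherits non-unit rules of {S, V} → QS | VfQ | f | fV.
Q: inherits non-unit rules of {Q, S, V} → QS | SSV | SV | VfQ | f | fV | j.
V: inherits non-unit rules of {V} → VfQ | f | fV.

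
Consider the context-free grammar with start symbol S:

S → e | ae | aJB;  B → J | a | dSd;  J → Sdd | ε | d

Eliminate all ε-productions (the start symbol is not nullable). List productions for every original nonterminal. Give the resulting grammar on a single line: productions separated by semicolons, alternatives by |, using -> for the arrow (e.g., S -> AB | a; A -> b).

Nullable set: {B, J}.
S -> aJB: J, B nullable, giving a | aB | aJ | aJB.
B -> J: J nullable, giving J.
Drop J -> ε.
Unchanged (no nullable symbols): S -> ae; S -> e; B -> a; B -> dSd; J -> Sdd; J -> d.

S -> a | e | aB | aJ | ae | aJB; B -> J | a | dSd; J -> d | Sdd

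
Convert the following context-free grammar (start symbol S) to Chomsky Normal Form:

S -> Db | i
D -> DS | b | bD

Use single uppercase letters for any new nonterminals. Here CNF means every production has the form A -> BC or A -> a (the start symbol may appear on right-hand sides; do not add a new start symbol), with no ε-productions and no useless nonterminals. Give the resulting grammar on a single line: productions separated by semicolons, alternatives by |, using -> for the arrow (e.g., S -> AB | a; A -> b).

S -> i | DA; A -> b; D -> b | AD | DS

No ε-productions.
No unit productions to eliminate.
TERM: introduce A -> b and substitute in every rule of length ≥2.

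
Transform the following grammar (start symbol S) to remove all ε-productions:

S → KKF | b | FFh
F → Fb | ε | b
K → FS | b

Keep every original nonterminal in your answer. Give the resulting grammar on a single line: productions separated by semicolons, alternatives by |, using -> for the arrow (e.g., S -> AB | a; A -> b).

S -> b | h | Fh | KK | FFh | KKF; F -> b | Fb; K -> S | b | FS

Nullable set: {F}.
S -> FFh: F, F nullable, giving FFh | Fh | h.
S -> KKF: F nullable, giving KK | KKF.
Drop F -> ε.
F -> Fb: F nullable, giving Fb | b.
K -> FS: F nullable, giving FS | S.
Unchanged (no nullable symbols): S -> b; F -> b; K -> b.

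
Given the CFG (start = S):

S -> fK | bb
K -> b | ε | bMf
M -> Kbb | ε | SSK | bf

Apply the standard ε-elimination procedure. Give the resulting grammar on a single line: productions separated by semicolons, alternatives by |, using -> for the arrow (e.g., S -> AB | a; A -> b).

S -> f | bb | fK; K -> b | bf | bMf; M -> SS | bb | bf | Kbb | SSK

Nullable set: {K, M}.
S -> fK: K nullable, giving f | fK.
Drop K -> ε.
K -> bMf: M nullable, giving bMf | bf.
Drop M -> ε.
M -> Kbb: K nullable, giving Kbb | bb.
M -> SSK: K nullable, giving SS | SSK.
Unchanged (no nullable symbols): S -> bb; K -> b; M -> bf.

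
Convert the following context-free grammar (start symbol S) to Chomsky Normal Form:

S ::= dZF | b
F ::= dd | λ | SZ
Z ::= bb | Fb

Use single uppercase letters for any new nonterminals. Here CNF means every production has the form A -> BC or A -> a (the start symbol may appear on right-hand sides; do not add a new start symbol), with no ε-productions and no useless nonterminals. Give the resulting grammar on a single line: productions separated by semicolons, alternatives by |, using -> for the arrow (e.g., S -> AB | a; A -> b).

S -> b | AC | AZ; A -> d; B -> b; C -> ZF; F -> AA | SZ; Z -> b | BB | FB

Nullable: {F}; after ε-elimination: S -> b | dZ | dZF; F -> SZ | dd; Z -> b | Fb | bb.
No unit productions to eliminate.
TERM: introduce B -> b, A -> d and substitute in every rule of length ≥2.
BIN: S -> AZF becomes S -> AC, C -> ZF.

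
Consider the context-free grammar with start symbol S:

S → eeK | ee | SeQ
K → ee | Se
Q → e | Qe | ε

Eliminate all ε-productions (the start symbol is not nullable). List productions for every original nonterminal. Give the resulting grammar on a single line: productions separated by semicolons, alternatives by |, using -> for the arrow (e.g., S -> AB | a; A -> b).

Nullable set: {Q}.
S -> SeQ: Q nullable, giving Se | SeQ.
Drop Q -> ε.
Q -> Qe: Q nullable, giving Qe | e.
Unchanged (no nullable symbols): S -> ee; S -> eeK; K -> Se; K -> ee; Q -> e.

S -> Se | ee | SeQ | eeK; K -> Se | ee; Q -> e | Qe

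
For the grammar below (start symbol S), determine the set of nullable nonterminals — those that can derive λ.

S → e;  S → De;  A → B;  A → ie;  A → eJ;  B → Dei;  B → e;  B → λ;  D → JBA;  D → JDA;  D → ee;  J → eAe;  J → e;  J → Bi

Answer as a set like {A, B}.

Directly nullable (have an ε-rule): {B}.
A is nullable via A -> B (every symbol on the right is already known nullable).
Not nullable: D, J, S — each has a terminal in every rule's right-hand side or depends on a non-nullable symbol.

{A, B}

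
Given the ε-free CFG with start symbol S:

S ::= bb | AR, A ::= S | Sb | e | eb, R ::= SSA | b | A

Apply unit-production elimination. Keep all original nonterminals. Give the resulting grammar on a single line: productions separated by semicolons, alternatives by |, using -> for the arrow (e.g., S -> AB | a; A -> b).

Unit productions: A->S, R->A.
Unit pairs (A ⇒* B via units): (A,S), (R,A), (R,S).
S: inherits non-unit rules of {S} → AR | bb.
A: inherits non-unit rules of {A, S} → AR | Sb | bb | e | eb.
R: inherits non-unit rules of {A, R, S} → AR | SSA | Sb | b | bb | e | eb.

S -> AR | bb; A -> e | AR | Sb | bb | eb; R -> b | e | AR | Sb | bb | eb | SSA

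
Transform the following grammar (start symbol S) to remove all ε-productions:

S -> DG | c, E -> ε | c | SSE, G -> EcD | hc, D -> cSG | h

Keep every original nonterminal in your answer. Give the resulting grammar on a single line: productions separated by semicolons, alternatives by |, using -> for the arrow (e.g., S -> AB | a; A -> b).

S -> c | DG; D -> h | cSG; E -> c | SS | SSE; G -> cD | hc | EcD

Nullable set: {E}.
Drop E -> ε.
E -> SSE: E nullable, giving SS | SSE.
G -> EcD: E nullable, giving EcD | cD.
Unchanged (no nullable symbols): S -> DG; S -> c; D -> cSG; D -> h; E -> c; G -> hc.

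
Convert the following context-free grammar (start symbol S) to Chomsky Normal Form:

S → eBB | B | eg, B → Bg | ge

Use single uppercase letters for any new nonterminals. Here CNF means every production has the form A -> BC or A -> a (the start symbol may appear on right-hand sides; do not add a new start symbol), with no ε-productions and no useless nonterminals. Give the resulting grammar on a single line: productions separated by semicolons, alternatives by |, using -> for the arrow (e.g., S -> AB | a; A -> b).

No ε-productions.
After unit-elimination: S -> Bg | eg | ge | eBB; B -> Bg | ge.
TERM: introduce C -> e, A -> g and substitute in every rule of length ≥2.
BIN: S -> CBB becomes S -> CD, D -> BB.

S -> AC | BA | CA | CD; A -> g; B -> AC | BA; C -> e; D -> BB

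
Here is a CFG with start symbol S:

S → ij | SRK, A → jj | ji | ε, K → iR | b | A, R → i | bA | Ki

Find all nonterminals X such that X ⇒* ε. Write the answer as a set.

Directly nullable (have an ε-rule): {A}.
K is nullable via K -> A (every symbol on the right is already known nullable).
Not nullable: R, S — each has a terminal in every rule's right-hand side or depends on a non-nullable symbol.

{A, K}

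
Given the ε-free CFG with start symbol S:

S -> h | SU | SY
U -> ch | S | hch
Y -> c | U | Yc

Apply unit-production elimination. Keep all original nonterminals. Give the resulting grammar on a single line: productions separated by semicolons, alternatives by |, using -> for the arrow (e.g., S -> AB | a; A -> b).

S -> h | SU | SY; U -> h | SU | SY | ch | hch; Y -> c | h | SU | SY | Yc | ch | hch

Unit productions: U->S, Y->U.
Unit pairs (A ⇒* B via units): (U,S), (Y,S), (Y,U).
S: inherits non-unit rules of {S} → SU | SY | h.
U: inherits non-unit rules of {S, U} → SU | SY | ch | h | hch.
Y: inherits non-unit rules of {S, U, Y} → SU | SY | Yc | c | ch | h | hch.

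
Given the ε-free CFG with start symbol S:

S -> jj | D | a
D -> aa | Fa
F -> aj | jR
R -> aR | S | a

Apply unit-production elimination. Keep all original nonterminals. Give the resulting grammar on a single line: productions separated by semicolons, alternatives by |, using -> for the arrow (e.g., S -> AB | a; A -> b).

Unit productions: R->S, S->D.
Unit pairs (A ⇒* B via units): (R,D), (R,S), (S,D).
S: inherits non-unit rules of {D, S} → Fa | a | aa | jj.
D: inherits non-unit rules of {D} → Fa | aa.
F: inherits non-unit rules of {F} → aj | jR.
R: inherits non-unit rules of {D, R, S} → Fa | a | aR | aa | jj.

S -> a | Fa | aa | jj; D -> Fa | aa; F -> aj | jR; R -> a | Fa | aR | aa | jj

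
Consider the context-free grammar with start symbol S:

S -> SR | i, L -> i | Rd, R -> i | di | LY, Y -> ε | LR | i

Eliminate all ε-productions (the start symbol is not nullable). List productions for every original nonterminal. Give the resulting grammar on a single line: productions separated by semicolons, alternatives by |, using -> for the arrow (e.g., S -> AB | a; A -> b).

Nullable set: {Y}.
R -> LY: Y nullable, giving L | LY.
Drop Y -> ε.
Unchanged (no nullable symbols): S -> SR; S -> i; L -> Rd; L -> i; R -> di; R -> i; Y -> LR; Y -> i.

S -> i | SR; L -> i | Rd; R -> L | i | LY | di; Y -> i | LR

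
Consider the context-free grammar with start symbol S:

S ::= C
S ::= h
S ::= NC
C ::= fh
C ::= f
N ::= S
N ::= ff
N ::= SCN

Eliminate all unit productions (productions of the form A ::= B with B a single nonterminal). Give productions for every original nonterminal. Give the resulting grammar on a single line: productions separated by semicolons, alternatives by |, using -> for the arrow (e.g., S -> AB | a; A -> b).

Unit productions: N->S, S->C.
Unit pairs (A ⇒* B via units): (N,C), (N,S), (S,C).
S: inherits non-unit rules of {C, S} → NC | f | fh | h.
C: inherits non-unit rules of {C} → f | fh.
N: inherits non-unit rules of {C, N, S} → NC | SCN | f | ff | fh | h.

S -> f | h | NC | fh; C -> f | fh; N -> f | h | NC | ff | fh | SCN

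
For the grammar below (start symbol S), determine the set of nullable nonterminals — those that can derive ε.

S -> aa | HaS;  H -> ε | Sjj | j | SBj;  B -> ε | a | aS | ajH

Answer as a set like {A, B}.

Directly nullable (have an ε-rule): {B, H}.
Not nullable: S — each has a terminal in every rule's right-hand side or depends on a non-nullable symbol.

{B, H}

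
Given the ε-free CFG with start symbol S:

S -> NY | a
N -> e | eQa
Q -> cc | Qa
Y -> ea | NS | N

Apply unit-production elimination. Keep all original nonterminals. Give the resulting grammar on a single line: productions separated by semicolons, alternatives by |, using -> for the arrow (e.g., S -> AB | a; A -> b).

S -> a | NY; N -> e | eQa; Q -> Qa | cc; Y -> e | NS | ea | eQa

Unit productions: Y->N.
Unit pairs (A ⇒* B via units): (Y,N).
S: inherits non-unit rules of {S} → NY | a.
N: inherits non-unit rules of {N} → e | eQa.
Q: inherits non-unit rules of {Q} → Qa | cc.
Y: inherits non-unit rules of {N, Y} → NS | e | eQa | ea.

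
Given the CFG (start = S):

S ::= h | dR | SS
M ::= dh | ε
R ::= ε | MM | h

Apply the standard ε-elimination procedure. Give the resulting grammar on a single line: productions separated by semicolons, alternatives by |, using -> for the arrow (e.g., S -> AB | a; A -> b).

Nullable set: {M, R}.
S -> dR: R nullable, giving d | dR.
Drop M -> ε.
Drop R -> ε.
R -> MM: M, M nullable, giving M | MM.
Unchanged (no nullable symbols): S -> SS; S -> h; M -> dh; R -> h.

S -> d | h | SS | dR; M -> dh; R -> M | h | MM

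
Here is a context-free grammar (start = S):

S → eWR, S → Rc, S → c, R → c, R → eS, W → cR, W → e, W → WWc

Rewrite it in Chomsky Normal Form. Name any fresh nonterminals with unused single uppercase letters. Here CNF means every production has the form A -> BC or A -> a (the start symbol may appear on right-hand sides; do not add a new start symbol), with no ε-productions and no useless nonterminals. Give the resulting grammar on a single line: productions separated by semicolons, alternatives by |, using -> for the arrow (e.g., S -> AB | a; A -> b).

No ε-productions.
No unit productions to eliminate.
TERM: introduce B -> c, A -> e and substitute in every rule of length ≥2.
BIN: S -> AWR becomes S -> AC, C -> WR; W -> WWB becomes W -> WD, D -> WB.

S -> c | AC | RB; A -> e; B -> c; C -> WR; D -> WB; R -> c | AS; W -> e | BR | WD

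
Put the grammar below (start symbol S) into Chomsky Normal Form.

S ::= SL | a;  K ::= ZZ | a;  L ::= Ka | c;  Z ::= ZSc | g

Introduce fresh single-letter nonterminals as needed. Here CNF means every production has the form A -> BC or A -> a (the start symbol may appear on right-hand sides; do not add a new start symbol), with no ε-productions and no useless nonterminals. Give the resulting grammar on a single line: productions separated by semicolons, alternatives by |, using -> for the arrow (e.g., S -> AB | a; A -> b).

S -> a | SL; A -> a; B -> c; C -> SB; K -> a | ZZ; L -> c | KA; Z -> g | ZC

No ε-productions.
No unit productions to eliminate.
TERM: introduce A -> a, B -> c and substitute in every rule of length ≥2.
BIN: Z -> ZSB becomes Z -> ZC, C -> SB.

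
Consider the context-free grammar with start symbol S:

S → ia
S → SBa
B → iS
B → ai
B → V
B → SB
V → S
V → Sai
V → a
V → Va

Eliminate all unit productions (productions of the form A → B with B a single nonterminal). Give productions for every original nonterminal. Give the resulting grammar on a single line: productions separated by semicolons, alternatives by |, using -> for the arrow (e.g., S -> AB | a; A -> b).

S -> ia | SBa; B -> a | SB | Va | ai | iS | ia | SBa | Sai; V -> a | Va | ia | SBa | Sai

Unit productions: B->V, V->S.
Unit pairs (A ⇒* B via units): (B,S), (B,V), (V,S).
S: inherits non-unit rules of {S} → SBa | ia.
B: inherits non-unit rules of {B, S, V} → SB | SBa | Sai | Va | a | ai | iS | ia.
V: inherits non-unit rules of {S, V} → SBa | Sai | Va | a | ia.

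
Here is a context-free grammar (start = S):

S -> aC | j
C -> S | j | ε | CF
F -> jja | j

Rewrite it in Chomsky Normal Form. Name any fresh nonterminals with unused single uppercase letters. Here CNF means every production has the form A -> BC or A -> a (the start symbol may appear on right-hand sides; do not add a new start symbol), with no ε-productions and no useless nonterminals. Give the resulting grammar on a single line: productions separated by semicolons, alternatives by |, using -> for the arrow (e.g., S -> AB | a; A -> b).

Nullable: {C}; after ε-elimination: S -> a | j | aC; C -> F | S | j | CF; F -> j | jja.
After unit-elimination: S -> a | j | aC; C -> a | j | CF | aC | jja; F -> j | jja.
TERM: introduce A -> a, B -> j and substitute in every rule of length ≥2.
BIN: C -> BBA becomes C -> BD, D -> BA; F -> BBA becomes F -> BE, E -> BA.

S -> a | j | AC; A -> a; B -> j; C -> a | j | AC | BD | CF; D -> BA; E -> BA; F -> j | BE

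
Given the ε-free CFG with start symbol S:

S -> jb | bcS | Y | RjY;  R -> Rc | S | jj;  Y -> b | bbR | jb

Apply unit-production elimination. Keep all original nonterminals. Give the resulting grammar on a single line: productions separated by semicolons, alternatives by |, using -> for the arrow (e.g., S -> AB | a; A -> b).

Unit productions: R->S, S->Y.
Unit pairs (A ⇒* B via units): (R,S), (R,Y), (S,Y).
S: inherits non-unit rules of {S, Y} → RjY | b | bbR | bcS | jb.
R: inherits non-unit rules of {R, S, Y} → Rc | RjY | b | bbR | bcS | jb | jj.
Y: inherits non-unit rules of {Y} → b | bbR | jb.

S -> b | jb | RjY | bbR | bcS; R -> b | Rc | jb | jj | RjY | bbR | bcS; Y -> b | jb | bbR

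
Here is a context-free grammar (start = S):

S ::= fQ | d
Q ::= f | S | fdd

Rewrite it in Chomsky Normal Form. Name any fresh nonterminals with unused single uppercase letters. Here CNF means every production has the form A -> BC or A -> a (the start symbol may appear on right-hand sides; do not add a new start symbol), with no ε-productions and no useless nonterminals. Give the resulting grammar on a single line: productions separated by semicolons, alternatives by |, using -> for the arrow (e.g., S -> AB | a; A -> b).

No ε-productions.
After unit-elimination: S -> d | fQ; Q -> d | f | fQ | fdd.
TERM: introduce B -> d, A -> f and substitute in every rule of length ≥2.
BIN: Q -> ABB becomes Q -> AC, C -> BB.

S -> d | AQ; A -> f; B -> d; C -> BB; Q -> d | f | AC | AQ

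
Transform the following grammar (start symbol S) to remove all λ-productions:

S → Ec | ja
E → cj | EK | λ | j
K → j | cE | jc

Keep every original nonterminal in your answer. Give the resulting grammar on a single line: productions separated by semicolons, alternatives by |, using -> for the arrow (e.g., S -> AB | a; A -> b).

Nullable set: {E}.
S -> Ec: E nullable, giving Ec | c.
Drop E -> λ.
E -> EK: E nullable, giving EK | K.
K -> cE: E nullable, giving c | cE.
Unchanged (no nullable symbols): S -> ja; E -> cj; E -> j; K -> j; K -> jc.

S -> c | Ec | ja; E -> K | j | EK | cj; K -> c | j | cE | jc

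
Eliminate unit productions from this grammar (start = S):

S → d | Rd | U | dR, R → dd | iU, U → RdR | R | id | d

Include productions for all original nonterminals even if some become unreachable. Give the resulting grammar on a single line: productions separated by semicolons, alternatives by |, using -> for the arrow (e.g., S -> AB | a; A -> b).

S -> d | Rd | dR | dd | iU | id | RdR; R -> dd | iU; U -> d | dd | iU | id | RdR

Unit productions: S->U, U->R.
Unit pairs (A ⇒* B via units): (S,R), (S,U), (U,R).
S: inherits non-unit rules of {R, S, U} → Rd | RdR | d | dR | dd | iU | id.
R: inherits non-unit rules of {R} → dd | iU.
U: inherits non-unit rules of {R, U} → RdR | d | dd | iU | id.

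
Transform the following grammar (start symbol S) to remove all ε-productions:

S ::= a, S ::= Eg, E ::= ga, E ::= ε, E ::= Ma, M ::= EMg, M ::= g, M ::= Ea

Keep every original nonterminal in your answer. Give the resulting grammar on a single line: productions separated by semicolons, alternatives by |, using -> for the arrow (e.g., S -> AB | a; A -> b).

S -> a | g | Eg; E -> Ma | ga; M -> a | g | Ea | Mg | EMg

Nullable set: {E}.
S -> Eg: E nullable, giving Eg | g.
Drop E -> ε.
M -> EMg: E nullable, giving EMg | Mg.
M -> Ea: E nullable, giving Ea | a.
Unchanged (no nullable symbols): S -> a; E -> Ma; E -> ga; M -> g.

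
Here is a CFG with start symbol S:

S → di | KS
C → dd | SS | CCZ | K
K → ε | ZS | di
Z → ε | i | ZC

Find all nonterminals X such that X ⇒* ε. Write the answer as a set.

{C, K, Z}

Directly nullable (have an ε-rule): {K, Z}.
C is nullable via C -> K (every symbol on the right is already known nullable).
Not nullable: S — each has a terminal in every rule's right-hand side or depends on a non-nullable symbol.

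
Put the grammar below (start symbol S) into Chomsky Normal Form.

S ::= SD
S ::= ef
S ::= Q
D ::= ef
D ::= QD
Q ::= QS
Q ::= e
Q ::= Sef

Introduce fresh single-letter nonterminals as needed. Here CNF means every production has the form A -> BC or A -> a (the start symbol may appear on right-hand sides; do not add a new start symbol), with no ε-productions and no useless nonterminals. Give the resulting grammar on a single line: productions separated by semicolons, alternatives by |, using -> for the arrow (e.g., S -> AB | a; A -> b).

S -> e | AB | QS | SD | SE; A -> e; B -> f; C -> AB; D -> AB | QD; E -> AB; Q -> e | QS | SC

No ε-productions.
After unit-elimination: S -> e | QS | SD | ef | Sef; D -> QD | ef; Q -> e | QS | Sef.
TERM: introduce A -> e, B -> f and substitute in every rule of length ≥2.
BIN: Q -> SAB becomes Q -> SC, C -> AB; S -> SAB becomes S -> SE, E -> AB.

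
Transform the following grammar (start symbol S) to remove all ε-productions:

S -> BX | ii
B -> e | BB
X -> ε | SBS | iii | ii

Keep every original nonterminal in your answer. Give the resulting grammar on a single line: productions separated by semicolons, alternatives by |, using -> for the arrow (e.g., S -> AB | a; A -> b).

Nullable set: {X}.
S -> BX: X nullable, giving B | BX.
Drop X -> ε.
Unchanged (no nullable symbols): S -> ii; B -> BB; B -> e; X -> SBS; X -> ii; X -> iii.

S -> B | BX | ii; B -> e | BB; X -> ii | SBS | iii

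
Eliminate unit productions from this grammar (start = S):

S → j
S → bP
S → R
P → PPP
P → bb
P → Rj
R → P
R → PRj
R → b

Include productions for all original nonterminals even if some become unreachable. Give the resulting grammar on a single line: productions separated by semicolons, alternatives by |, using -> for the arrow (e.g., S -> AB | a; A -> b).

Unit productions: R->P, S->R.
Unit pairs (A ⇒* B via units): (R,P), (S,P), (S,R).
S: inherits non-unit rules of {P, R, S} → PPP | PRj | Rj | b | bP | bb | j.
P: inherits non-unit rules of {P} → PPP | Rj | bb.
R: inherits non-unit rules of {P, R} → PPP | PRj | Rj | b | bb.

S -> b | j | Rj | bP | bb | PPP | PRj; P -> Rj | bb | PPP; R -> b | Rj | bb | PPP | PRj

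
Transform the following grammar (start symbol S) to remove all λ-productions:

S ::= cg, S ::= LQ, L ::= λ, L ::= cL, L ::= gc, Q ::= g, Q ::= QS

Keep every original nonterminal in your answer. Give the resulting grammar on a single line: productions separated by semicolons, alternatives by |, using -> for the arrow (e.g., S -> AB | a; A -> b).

S -> Q | LQ | cg; L -> c | cL | gc; Q -> g | QS

Nullable set: {L}.
S -> LQ: L nullable, giving LQ | Q.
Drop L -> λ.
L -> cL: L nullable, giving c | cL.
Unchanged (no nullable symbols): S -> cg; L -> gc; Q -> QS; Q -> g.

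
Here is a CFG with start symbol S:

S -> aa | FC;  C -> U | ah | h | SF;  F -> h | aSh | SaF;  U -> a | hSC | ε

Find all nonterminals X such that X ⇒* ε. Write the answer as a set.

{C, U}

Directly nullable (have an ε-rule): {U}.
C is nullable via C -> U (every symbol on the right is already known nullable).
Not nullable: F, S — each has a terminal in every rule's right-hand side or depends on a non-nullable symbol.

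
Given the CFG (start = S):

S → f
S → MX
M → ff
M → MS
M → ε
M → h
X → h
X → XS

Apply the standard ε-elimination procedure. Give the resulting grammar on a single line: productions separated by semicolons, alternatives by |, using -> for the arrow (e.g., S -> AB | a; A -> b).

S -> X | f | MX; M -> S | h | MS | ff; X -> h | XS

Nullable set: {M}.
S -> MX: M nullable, giving MX | X.
Drop M -> ε.
M -> MS: M nullable, giving MS | S.
Unchanged (no nullable symbols): S -> f; M -> ff; M -> h; X -> XS; X -> h.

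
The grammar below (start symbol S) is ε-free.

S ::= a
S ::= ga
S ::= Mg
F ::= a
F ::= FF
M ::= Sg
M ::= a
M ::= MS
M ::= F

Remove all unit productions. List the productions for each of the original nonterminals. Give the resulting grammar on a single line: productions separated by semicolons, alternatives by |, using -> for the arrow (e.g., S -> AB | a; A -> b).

Unit productions: M->F.
Unit pairs (A ⇒* B via units): (M,F).
S: inherits non-unit rules of {S} → Mg | a | ga.
F: inherits non-unit rules of {F} → FF | a.
M: inherits non-unit rules of {F, M} → FF | MS | Sg | a.

S -> a | Mg | ga; F -> a | FF; M -> a | FF | MS | Sg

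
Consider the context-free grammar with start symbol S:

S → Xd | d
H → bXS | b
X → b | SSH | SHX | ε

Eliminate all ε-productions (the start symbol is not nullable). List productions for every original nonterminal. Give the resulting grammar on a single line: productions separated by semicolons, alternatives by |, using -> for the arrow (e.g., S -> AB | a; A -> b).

Nullable set: {X}.
S -> Xd: X nullable, giving Xd | d.
H -> bXS: X nullable, giving bS | bXS.
Drop X -> ε.
X -> SHX: X nullable, giving SH | SHX.
Unchanged (no nullable symbols): S -> d; H -> b; X -> SSH; X -> b.

S -> d | Xd; H -> b | bS | bXS; X -> b | SH | SHX | SSH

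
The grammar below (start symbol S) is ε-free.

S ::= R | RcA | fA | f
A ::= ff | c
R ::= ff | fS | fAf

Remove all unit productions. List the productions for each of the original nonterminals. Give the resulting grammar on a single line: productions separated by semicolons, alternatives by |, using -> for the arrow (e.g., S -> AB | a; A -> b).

S -> f | fA | fS | ff | RcA | fAf; A -> c | ff; R -> fS | ff | fAf

Unit productions: S->R.
Unit pairs (A ⇒* B via units): (S,R).
S: inherits non-unit rules of {R, S} → RcA | f | fA | fAf | fS | ff.
A: inherits non-unit rules of {A} → c | ff.
R: inherits non-unit rules of {R} → fAf | fS | ff.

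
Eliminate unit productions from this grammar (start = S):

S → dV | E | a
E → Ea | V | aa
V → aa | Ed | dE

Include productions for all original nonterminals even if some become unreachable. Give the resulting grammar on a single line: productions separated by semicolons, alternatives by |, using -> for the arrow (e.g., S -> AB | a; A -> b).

Unit productions: E->V, S->E.
Unit pairs (A ⇒* B via units): (E,V), (S,E), (S,V).
S: inherits non-unit rules of {E, S, V} → Ea | Ed | a | aa | dE | dV.
E: inherits non-unit rules of {E, V} → Ea | Ed | aa | dE.
V: inherits non-unit rules of {V} → Ed | aa | dE.

S -> a | Ea | Ed | aa | dE | dV; E -> Ea | Ed | aa | dE; V -> Ed | aa | dE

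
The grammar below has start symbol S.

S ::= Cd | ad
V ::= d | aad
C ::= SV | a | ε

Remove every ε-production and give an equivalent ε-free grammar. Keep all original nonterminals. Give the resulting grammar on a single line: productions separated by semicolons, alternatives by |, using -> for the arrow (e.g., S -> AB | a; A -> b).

S -> d | Cd | ad; C -> a | SV; V -> d | aad

Nullable set: {C}.
S -> Cd: C nullable, giving Cd | d.
Drop C -> ε.
Unchanged (no nullable symbols): S -> ad; C -> SV; C -> a; V -> aad; V -> d.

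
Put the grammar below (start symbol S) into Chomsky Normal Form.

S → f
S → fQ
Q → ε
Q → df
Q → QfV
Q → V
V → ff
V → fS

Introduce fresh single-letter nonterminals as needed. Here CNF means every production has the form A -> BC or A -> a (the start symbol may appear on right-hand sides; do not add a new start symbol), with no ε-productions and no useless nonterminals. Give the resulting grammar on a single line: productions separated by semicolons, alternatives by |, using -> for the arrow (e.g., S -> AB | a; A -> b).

Nullable: {Q}; after ε-elimination: S -> f | fQ; Q -> V | df | fV | QfV; V -> fS | ff.
After unit-elimination: S -> f | fQ; Q -> df | fS | fV | ff | QfV; V -> fS | ff.
TERM: introduce B -> d, A -> f and substitute in every rule of length ≥2.
BIN: Q -> QAV becomes Q -> QC, C -> AV.

S -> f | AQ; A -> f; B -> d; C -> AV; Q -> AA | AS | AV | BA | QC; V -> AA | AS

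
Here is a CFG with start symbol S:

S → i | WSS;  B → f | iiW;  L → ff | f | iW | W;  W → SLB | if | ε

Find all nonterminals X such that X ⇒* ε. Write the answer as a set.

Directly nullable (have an ε-rule): {W}.
L is nullable via L -> W (every symbol on the right is already known nullable).
Not nullable: B, S — each has a terminal in every rule's right-hand side or depends on a non-nullable symbol.

{L, W}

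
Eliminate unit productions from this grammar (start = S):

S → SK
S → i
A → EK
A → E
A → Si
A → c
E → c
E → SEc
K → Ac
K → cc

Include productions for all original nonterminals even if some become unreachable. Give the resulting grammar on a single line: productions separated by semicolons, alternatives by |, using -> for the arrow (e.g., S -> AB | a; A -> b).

Unit productions: A->E.
Unit pairs (A ⇒* B via units): (A,E).
S: inherits non-unit rules of {S} → SK | i.
A: inherits non-unit rules of {A, E} → EK | SEc | Si | c.
E: inherits non-unit rules of {E} → SEc | c.
K: inherits non-unit rules of {K} → Ac | cc.

S -> i | SK; A -> c | EK | Si | SEc; E -> c | SEc; K -> Ac | cc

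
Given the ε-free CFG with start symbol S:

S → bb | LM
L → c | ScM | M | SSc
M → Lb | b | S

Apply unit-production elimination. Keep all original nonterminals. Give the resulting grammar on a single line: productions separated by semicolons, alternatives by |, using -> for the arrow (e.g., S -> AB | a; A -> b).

Unit productions: L->M, M->S.
Unit pairs (A ⇒* B via units): (L,M), (L,S), (M,S).
S: inherits non-unit rules of {S} → LM | bb.
L: inherits non-unit rules of {L, M, S} → LM | Lb | SSc | ScM | b | bb | c.
M: inherits non-unit rules of {M, S} → LM | Lb | b | bb.

S -> LM | bb; L -> b | c | LM | Lb | bb | SSc | ScM; M -> b | LM | Lb | bb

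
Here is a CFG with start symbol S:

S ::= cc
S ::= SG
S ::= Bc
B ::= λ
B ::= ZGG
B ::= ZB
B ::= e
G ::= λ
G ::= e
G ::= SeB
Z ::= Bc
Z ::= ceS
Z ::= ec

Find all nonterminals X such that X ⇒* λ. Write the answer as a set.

{B, G}

Directly nullable (have an ε-rule): {B, G}.
Not nullable: S, Z — each has a terminal in every rule's right-hand side or depends on a non-nullable symbol.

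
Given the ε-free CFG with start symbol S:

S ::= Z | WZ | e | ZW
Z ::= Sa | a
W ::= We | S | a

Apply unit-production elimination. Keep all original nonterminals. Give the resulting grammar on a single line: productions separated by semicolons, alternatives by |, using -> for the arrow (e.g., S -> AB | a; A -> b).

S -> a | e | Sa | WZ | ZW; W -> a | e | Sa | WZ | We | ZW; Z -> a | Sa

Unit productions: S->Z, W->S.
Unit pairs (A ⇒* B via units): (S,Z), (W,S), (W,Z).
S: inherits non-unit rules of {S, Z} → Sa | WZ | ZW | a | e.
W: inherits non-unit rules of {S, W, Z} → Sa | WZ | We | ZW | a | e.
Z: inherits non-unit rules of {Z} → Sa | a.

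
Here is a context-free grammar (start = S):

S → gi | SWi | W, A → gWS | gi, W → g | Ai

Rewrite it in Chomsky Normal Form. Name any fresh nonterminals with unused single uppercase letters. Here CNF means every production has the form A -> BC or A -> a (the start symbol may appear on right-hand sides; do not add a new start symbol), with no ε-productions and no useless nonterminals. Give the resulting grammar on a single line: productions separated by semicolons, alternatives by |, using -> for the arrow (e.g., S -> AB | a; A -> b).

No ε-productions.
After unit-elimination: S -> g | Ai | gi | SWi; A -> gi | gWS; W -> g | Ai.
TERM: introduce B -> g, C -> i and substitute in every rule of length ≥2.
BIN: A -> BWS becomes A -> BD, D -> WS; S -> SWC becomes S -> SE, E -> WC.

S -> g | AC | BC | SE; A -> BC | BD; B -> g; C -> i; D -> WS; E -> WC; W -> g | AC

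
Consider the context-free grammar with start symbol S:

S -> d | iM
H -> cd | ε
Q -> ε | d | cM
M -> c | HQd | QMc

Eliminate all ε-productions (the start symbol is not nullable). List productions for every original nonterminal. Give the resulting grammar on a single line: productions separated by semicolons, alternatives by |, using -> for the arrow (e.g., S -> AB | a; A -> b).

Nullable set: {H, Q}.
Drop H -> ε.
M -> HQd: H, Q nullable, giving HQd | Hd | Qd | d.
M -> QMc: Q nullable, giving Mc | QMc.
Drop Q -> ε.
Unchanged (no nullable symbols): S -> d; S -> iM; H -> cd; M -> c; Q -> cM; Q -> d.

S -> d | iM; H -> cd; M -> c | d | Hd | Mc | Qd | HQd | QMc; Q -> d | cM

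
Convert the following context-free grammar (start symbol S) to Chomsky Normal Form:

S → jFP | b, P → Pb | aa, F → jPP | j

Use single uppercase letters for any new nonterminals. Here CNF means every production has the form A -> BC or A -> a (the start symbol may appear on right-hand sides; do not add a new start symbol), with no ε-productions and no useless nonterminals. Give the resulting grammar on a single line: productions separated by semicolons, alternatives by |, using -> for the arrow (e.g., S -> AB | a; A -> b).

S -> b | AE; A -> j; B -> b; C -> a; D -> PP; E -> FP; F -> j | AD; P -> CC | PB

No ε-productions.
No unit productions to eliminate.
TERM: introduce C -> a, B -> b, A -> j and substitute in every rule of length ≥2.
BIN: F -> APP becomes F -> AD, D -> PP; S -> AFP becomes S -> AE, E -> FP.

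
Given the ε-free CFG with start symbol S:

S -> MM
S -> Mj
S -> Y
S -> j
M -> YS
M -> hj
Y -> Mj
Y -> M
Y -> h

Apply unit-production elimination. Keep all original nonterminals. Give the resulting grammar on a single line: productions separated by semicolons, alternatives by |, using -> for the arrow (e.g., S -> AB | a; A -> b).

S -> h | j | MM | Mj | YS | hj; M -> YS | hj; Y -> h | Mj | YS | hj

Unit productions: S->Y, Y->M.
Unit pairs (A ⇒* B via units): (S,M), (S,Y), (Y,M).
S: inherits non-unit rules of {M, S, Y} → MM | Mj | YS | h | hj | j.
M: inherits non-unit rules of {M} → YS | hj.
Y: inherits non-unit rules of {M, Y} → Mj | YS | h | hj.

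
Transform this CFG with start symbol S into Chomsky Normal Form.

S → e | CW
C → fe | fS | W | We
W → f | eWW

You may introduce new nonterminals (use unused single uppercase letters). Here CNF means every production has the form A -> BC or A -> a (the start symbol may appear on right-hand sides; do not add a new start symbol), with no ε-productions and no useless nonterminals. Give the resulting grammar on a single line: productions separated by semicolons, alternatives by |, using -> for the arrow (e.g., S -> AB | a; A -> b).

S -> e | CW; A -> e; B -> f; C -> f | AD | BA | BS | WA; D -> WW; E -> WW; W -> f | AE

No ε-productions.
After unit-elimination: S -> e | CW; C -> f | We | fS | fe | eWW; W -> f | eWW.
TERM: introduce A -> e, B -> f and substitute in every rule of length ≥2.
BIN: C -> AWW becomes C -> AD, D -> WW; W -> AWW becomes W -> AE, E -> WW.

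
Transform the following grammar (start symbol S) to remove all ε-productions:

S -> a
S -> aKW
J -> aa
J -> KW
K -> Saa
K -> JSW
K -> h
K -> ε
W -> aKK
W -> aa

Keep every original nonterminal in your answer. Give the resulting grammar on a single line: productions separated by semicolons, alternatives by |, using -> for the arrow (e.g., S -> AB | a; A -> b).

Nullable set: {K}.
S -> aKW: K nullable, giving aKW | aW.
J -> KW: K nullable, giving KW | W.
Drop K -> ε.
W -> aKK: K, K nullable, giving a | aK | aKK.
Unchanged (no nullable symbols): S -> a; J -> aa; K -> JSW; K -> Saa; K -> h; W -> aa.

S -> a | aW | aKW; J -> W | KW | aa; K -> h | JSW | Saa; W -> a | aK | aa | aKK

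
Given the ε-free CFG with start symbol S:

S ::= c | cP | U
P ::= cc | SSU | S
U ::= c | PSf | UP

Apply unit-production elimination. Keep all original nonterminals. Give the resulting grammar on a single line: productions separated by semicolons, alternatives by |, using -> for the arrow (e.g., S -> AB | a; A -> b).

Unit productions: P->S, S->U.
Unit pairs (A ⇒* B via units): (P,S), (P,U), (S,U).
S: inherits non-unit rules of {S, U} → PSf | UP | c | cP.
P: inherits non-unit rules of {P, S, U} → PSf | SSU | UP | c | cP | cc.
U: inherits non-unit rules of {U} → PSf | UP | c.

S -> c | UP | cP | PSf; P -> c | UP | cP | cc | PSf | SSU; U -> c | UP | PSf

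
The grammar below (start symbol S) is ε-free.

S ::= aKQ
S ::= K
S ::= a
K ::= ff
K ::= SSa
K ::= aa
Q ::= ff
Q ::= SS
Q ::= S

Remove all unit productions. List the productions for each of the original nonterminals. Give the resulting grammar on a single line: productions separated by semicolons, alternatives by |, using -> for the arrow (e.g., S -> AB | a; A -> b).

Unit productions: Q->S, S->K.
Unit pairs (A ⇒* B via units): (Q,K), (Q,S), (S,K).
S: inherits non-unit rules of {K, S} → SSa | a | aKQ | aa | ff.
K: inherits non-unit rules of {K} → SSa | aa | ff.
Q: inherits non-unit rules of {K, Q, S} → SS | SSa | a | aKQ | aa | ff.

S -> a | aa | ff | SSa | aKQ; K -> aa | ff | SSa; Q -> a | SS | aa | ff | SSa | aKQ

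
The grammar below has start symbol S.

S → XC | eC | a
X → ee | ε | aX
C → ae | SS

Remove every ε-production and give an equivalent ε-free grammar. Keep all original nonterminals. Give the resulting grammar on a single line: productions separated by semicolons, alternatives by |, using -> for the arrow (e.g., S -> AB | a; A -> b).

S -> C | a | XC | eC; C -> SS | ae; X -> a | aX | ee

Nullable set: {X}.
S -> XC: X nullable, giving C | XC.
Drop X -> ε.
X -> aX: X nullable, giving a | aX.
Unchanged (no nullable symbols): S -> a; S -> eC; C -> SS; C -> ae; X -> ee.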